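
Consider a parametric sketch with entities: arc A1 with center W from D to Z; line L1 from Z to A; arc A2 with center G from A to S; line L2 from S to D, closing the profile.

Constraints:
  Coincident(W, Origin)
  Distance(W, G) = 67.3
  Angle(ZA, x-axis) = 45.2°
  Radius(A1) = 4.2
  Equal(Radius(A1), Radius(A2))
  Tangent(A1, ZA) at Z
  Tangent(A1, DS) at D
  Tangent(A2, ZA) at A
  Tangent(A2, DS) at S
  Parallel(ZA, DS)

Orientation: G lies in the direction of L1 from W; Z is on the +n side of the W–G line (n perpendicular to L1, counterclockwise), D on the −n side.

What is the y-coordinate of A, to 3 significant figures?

50.7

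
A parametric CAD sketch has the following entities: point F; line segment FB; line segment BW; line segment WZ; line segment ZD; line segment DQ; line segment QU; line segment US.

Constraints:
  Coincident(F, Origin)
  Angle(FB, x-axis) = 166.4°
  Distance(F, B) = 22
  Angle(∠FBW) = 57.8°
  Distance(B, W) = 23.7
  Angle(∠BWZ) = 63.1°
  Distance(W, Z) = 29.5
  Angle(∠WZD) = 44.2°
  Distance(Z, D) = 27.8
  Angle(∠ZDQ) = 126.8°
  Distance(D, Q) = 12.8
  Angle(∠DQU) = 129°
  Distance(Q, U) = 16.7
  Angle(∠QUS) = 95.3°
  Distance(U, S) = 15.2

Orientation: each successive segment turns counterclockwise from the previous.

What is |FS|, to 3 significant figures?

22.6

F is at the origin; FB runs at 166.4° with length 22.0, so B = (-21.4, 5.17). ∠FBW = 57.8° gives BW at -71.4° from the x-axis; with |BW| = 23.7, W = (-13.8, -17.3). ∠BWZ = 63.1° gives WZ at 45.5° from the x-axis; with |WZ| = 29.5, Z = (6.85, 3.75). ∠WZD = 44.2° gives ZD at -179° from the x-axis; with |ZD| = 27.8, D = (-20.9, 3.12). ∠ZDQ = 126.8° gives DQ at -125° from the x-axis; with |DQ| = 12.8, Q = (-28.4, -7.30). ∠DQU = 129.0° gives QU at -74.5° from the x-axis; with |QU| = 16.7, U = (-23.9, -23.4). ∠QUS = 95.3° gives US at 10.2° from the x-axis; with |US| = 15.2, S = (-8.95, -20.7). Then |FS| = |S − F| = 22.6.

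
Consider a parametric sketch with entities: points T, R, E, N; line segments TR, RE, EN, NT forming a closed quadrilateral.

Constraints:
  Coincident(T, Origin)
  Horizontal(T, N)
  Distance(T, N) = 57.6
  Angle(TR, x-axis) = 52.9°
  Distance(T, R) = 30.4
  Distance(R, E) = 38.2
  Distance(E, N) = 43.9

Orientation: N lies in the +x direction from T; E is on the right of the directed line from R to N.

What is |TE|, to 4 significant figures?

21.14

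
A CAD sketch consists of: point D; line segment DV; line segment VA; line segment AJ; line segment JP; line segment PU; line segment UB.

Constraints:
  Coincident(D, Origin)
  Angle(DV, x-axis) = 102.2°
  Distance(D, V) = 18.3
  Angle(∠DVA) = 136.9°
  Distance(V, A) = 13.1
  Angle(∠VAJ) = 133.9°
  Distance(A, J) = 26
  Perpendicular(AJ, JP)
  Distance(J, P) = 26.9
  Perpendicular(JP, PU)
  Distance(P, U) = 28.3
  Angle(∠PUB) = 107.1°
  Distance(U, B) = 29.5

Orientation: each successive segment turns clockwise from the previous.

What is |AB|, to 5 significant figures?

11.050

D is at the origin; DV runs at 102.2° with length 18.3, so V = (-3.8672, 17.887). ∠DVA = 136.9° gives VA at 59.100° from the x-axis; with |VA| = 13.1, A = (2.8601, 29.127). ∠VAJ = 133.9° gives AJ at 13.000° from the x-axis; with |AJ| = 26.0, J = (28.194, 34.976). AJ is perpendicular to JP, so JP runs at -77.000°; with |JP| = 26.9, P = (34.245, 8.7655). The perpendicularity gives PU at right angles to JP, so PU runs at -167.00°; with |PU| = 28.3, U = (6.6703, 2.3994). ∠PUB = 107.1° gives UB at 120.10° from the x-axis; with |UB| = 29.5, B = (-8.1243, 27.921). Then |AB| = |B − A| = 11.050.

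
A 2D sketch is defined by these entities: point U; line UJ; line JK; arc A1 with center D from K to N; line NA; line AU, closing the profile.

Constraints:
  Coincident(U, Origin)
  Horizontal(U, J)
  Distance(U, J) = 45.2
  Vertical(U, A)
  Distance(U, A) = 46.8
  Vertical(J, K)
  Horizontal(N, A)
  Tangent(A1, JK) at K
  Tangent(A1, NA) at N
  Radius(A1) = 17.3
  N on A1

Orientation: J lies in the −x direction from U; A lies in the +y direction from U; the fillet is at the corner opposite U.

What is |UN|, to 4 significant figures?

54.49

U is at the origin; UJ is horizontal with |UJ| = 45.2 and J on the −x side, so J = (-45.20, 0.000). U and A share the same x with |UA| = 46.8 and A on the +y side, so A = (0.000, 46.80). The virtual corner opposite U is at (-45.20, 46.80). Tangency of A1 to JK means the radius DK is perpendicular to JK and tangency of A1 to NA means the radius DN is perpendicular to NA, with radius 17.3, so the center D sits 17.3 in from both sides at D = (-27.90, 29.50). That places the tangent points at K = (-45.20, 29.50) on JK and N = (-27.90, 46.80) on NA. Then |UN| = |N − U| = 54.49.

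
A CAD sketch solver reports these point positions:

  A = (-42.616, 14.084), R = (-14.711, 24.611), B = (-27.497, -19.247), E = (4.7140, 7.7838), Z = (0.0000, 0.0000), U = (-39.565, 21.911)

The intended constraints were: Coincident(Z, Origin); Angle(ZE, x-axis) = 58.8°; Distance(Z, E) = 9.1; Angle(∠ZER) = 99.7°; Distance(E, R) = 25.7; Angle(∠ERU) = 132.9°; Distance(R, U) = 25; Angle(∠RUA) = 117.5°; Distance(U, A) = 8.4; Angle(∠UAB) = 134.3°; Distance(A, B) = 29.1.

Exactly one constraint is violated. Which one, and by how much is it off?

Distance(A, B) = 29.1 — off by 7.50.

Z = (0.00, 0.00) ✓; ZE at 58.80° ✓; |ZE| = 9.100 ✓; ∠ZER = 99.70° ✓; |ER| = 25.70 ✓; ∠ERU = 132.9° ✓; |RU| = 25.00 ✓; ∠RUA = 117.5° ✓; |UA| = 8.401 ✓; ∠UAB = 134.3° ✓; |AB| = 36.60 ✗.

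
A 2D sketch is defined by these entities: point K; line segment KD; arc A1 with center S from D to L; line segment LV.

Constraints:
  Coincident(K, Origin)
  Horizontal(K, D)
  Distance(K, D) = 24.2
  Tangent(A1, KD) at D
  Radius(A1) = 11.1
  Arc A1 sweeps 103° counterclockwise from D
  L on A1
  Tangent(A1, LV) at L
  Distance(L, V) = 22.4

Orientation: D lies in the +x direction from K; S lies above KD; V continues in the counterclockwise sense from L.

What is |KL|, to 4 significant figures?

37.56

K is at the origin; K and D share the same y with |KD| = 24.2 and D on the +x side, so D = (24.20, 0.000). Since A1 is tangent to KD there, SD ⟂ KD, so S = D + (0, 11.1) = (24.20, 11.10). On A1, D sits at bearing -90° from S; a 103° counterclockwise sweep puts L at bearing 13°, so L = S + 11.1·(cos 13°, sin 13°) = (35.02, 13.60). Then |KL| = |L − K| = 37.56.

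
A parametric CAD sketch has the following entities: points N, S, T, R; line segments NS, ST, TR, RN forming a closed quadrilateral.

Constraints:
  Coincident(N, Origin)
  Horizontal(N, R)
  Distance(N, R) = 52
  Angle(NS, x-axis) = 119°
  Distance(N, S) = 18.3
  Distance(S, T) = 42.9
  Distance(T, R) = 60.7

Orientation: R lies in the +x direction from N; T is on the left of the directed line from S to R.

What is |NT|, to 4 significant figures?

52.85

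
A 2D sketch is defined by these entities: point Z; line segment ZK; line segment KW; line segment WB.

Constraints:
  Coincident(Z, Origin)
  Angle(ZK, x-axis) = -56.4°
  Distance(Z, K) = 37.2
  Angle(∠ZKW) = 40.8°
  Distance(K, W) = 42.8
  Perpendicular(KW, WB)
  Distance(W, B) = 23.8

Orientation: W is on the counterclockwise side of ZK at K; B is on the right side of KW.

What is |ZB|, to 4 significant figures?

50.29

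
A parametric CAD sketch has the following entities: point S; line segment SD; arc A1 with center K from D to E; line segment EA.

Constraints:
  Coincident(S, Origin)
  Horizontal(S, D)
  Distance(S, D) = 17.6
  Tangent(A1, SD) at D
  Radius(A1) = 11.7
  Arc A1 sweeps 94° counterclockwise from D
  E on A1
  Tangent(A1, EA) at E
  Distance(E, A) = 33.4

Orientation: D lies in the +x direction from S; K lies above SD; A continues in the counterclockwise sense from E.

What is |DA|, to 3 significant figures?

46.8

S is at the origin; SD is horizontal with |SD| = 17.6 and D on the +x side, so D = (17.6, 0.00). A1 meets SD tangentially, so KD is at right angles to SD, so K = D + (0, 11.7) = (17.6, 11.7). On A1, D sits at bearing -90° from K; a 94° counterclockwise sweep puts E at bearing 4°, so E = K + 11.7·(cos 4°, sin 4°) = (29.3, 12.5). Since A1 is tangent to EA there, KE ⟂ EA, so EA runs along (−sin 4°, cos 4°); with |EA| = 33.4, A = (26.9, 45.8). Then |DA| = |A − D| = 46.8.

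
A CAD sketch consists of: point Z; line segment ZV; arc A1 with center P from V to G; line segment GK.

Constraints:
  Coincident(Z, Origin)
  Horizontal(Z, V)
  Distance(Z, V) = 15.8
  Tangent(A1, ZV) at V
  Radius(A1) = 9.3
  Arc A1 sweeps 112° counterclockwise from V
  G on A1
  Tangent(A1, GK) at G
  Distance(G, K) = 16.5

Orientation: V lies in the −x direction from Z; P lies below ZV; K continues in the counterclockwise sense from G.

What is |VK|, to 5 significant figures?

28.188

On A1, V sits at bearing 90° from P; a 112° counterclockwise sweep puts G at bearing 202°, so G = P + 9.3·(cos 202°, sin 202°) = (-24.423, -12.784). Tangency of A1 to GK means the radius PG is perpendicular to GK, so GK runs along (−sin 202°, cos 202°); with |GK| = 16.5, K = (-18.242, -28.082). Then |VK| = |K − V| = 28.188.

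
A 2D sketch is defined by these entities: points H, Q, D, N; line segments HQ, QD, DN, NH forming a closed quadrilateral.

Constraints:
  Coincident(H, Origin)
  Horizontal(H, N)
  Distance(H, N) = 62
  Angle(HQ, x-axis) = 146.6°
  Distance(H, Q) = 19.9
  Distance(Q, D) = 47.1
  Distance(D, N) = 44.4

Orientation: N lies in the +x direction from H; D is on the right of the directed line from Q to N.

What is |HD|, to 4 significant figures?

27.26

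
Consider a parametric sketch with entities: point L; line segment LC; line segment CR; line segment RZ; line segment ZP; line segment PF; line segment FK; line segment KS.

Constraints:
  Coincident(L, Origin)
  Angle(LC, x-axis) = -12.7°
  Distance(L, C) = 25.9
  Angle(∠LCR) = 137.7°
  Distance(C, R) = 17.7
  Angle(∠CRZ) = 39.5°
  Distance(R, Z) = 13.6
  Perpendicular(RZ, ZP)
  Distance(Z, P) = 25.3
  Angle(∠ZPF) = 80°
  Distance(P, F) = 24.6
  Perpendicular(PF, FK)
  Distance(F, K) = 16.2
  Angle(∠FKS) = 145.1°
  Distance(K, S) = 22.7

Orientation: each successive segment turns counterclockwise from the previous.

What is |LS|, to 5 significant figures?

37.705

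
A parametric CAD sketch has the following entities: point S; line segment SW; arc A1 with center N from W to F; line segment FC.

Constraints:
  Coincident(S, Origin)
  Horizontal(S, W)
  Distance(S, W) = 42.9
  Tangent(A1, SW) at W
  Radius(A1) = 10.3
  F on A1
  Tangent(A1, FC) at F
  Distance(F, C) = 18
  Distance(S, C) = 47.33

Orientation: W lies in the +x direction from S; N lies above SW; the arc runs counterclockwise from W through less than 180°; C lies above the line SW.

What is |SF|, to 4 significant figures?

52.97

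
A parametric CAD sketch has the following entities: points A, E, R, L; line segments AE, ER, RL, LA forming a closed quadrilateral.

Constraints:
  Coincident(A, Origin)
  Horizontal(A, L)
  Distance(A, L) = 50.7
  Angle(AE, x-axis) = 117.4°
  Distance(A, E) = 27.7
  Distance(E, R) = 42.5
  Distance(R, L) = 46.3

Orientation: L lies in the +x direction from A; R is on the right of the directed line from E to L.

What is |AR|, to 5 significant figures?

14.805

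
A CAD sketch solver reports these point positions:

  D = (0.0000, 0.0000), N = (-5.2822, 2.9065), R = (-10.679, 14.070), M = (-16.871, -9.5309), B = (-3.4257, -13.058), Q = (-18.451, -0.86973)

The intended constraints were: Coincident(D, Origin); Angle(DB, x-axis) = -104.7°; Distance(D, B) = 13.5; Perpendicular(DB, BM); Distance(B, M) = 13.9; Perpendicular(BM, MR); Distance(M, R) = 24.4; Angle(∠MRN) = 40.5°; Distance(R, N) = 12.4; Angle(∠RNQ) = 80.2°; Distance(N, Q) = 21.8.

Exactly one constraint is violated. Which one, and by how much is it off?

Distance(N, Q) = 21.8 — off by 8.10.

D = (0.00, 0.00) ✓; DB at -104.7° ✓; |DB| = 13.50 ✓; ∠(DB, BM) = 90.00° ✓; |BM| = 13.90 ✓; ∠(BM, MR) = 90.00° ✓; |MR| = 24.40 ✓; ∠MRN = 40.50° ✓; |RN| = 12.40 ✓; ∠RNQ = 80.20° ✓; |NQ| = 13.70 ✗.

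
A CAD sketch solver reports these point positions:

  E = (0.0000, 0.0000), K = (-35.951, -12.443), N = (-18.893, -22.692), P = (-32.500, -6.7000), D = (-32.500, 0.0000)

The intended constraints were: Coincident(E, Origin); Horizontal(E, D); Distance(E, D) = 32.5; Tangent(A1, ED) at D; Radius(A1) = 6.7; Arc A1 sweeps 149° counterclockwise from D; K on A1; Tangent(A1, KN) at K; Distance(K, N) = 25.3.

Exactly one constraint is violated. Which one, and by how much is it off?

Distance(K, N) = 25.3 — off by 5.40.

E = (0.00, 0.00) ✓; E.y = 0.00, D.y = 0.00 ✓; |ED| = 32.50 ✓; ∠(PD, DE) = 90.00° ✓; |PD| = 6.700 ✓; bearing(P→K) − bearing(P→D) = 149.0° ✓; |PK| = 6.700 ✓; ∠(PK, KN) = 90.00° ✓; |KN| = 19.90 ✗.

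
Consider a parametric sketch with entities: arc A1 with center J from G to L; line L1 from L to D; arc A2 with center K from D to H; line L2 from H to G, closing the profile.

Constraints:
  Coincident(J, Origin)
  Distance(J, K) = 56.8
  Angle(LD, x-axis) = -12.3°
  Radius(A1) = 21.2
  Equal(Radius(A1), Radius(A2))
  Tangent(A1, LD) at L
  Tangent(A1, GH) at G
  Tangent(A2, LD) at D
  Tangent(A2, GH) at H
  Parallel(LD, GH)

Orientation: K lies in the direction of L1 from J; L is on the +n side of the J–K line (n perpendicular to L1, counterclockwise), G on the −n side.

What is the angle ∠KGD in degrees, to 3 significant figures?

16.3°

The slot axis is L1's direction at -12.3°, so u = (cos -12.3°, sin -12.3°) = (0.977, -0.213) and n = (−sin -12.3°, cos -12.3°) = (0.213, 0.977). J is at the origin and K lies 56.8 along u from J, so K = 56.8·u = (55.5, -12.1). Tangency of A1 to both parallel lines with radius 21.2 puts L and G at J ± 21.2·n: L = (4.52, 20.7), G = (-4.52, -20.7). Equal radii place D and H the same way about K: D = K + 21.2·n = (60.0, 8.61), H = K − 21.2·n = (51.0, -32.8). Then cos ∠KGD = GK·GD / (|GK||GD|), giving 16.3°.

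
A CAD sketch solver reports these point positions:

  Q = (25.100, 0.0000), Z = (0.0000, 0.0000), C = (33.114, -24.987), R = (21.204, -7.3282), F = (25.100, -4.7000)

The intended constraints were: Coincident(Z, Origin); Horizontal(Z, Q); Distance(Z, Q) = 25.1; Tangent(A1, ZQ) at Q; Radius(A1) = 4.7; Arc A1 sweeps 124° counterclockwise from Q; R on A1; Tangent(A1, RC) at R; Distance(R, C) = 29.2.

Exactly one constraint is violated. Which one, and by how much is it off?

Distance(R, C) = 29.2 — off by 7.90.

Z = (0.00, 0.00) ✓; Z.y = 0.00, Q.y = 0.00 ✓; |ZQ| = 25.10 ✓; ∠(FQ, QZ) = 90.00° ✓; |FQ| = 4.700 ✓; bearing(F→R) − bearing(F→Q) = 124.0° ✓; |FR| = 4.700 ✓; ∠(FR, RC) = 90.01° ✓; |RC| = 21.30 ✗.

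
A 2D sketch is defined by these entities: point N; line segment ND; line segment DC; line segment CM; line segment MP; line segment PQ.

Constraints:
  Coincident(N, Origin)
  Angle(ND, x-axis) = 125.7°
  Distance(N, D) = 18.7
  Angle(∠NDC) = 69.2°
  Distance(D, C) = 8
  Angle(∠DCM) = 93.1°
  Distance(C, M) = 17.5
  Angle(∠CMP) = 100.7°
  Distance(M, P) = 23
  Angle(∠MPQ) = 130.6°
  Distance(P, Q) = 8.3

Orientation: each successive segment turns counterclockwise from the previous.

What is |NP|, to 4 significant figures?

20.77

∠DCM = 93.1° gives CM at -36.60° from the x-axis; with |CM| = 17.5, M = (-1.278, -1.919). ∠CMP = 100.7° gives MP at 42.70° from the x-axis; with |MP| = 23.0, P = (15.62, 13.68). Then |NP| = |P − N| = 20.77.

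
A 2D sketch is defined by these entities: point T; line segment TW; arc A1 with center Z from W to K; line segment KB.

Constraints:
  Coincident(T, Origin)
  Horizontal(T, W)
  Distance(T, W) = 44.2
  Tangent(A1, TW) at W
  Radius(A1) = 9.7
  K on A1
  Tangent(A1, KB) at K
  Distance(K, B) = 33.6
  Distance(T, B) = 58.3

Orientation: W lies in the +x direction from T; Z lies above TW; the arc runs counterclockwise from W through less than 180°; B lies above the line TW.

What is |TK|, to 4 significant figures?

54.72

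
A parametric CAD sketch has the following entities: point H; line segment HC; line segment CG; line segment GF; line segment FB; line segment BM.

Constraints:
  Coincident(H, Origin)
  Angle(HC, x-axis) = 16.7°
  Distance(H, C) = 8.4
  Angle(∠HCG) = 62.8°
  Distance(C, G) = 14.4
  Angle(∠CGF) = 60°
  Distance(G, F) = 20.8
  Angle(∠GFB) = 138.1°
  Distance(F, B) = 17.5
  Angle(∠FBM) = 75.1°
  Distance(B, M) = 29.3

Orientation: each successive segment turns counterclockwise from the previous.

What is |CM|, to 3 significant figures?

15.4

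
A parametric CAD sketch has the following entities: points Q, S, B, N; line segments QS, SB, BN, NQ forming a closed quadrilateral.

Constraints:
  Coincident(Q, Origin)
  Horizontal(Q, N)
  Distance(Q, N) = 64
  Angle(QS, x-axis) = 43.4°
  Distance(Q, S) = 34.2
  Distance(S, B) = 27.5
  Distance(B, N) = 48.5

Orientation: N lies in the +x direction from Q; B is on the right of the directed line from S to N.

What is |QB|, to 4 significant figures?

15.74

Checks: |SB| = 27.50 ✓; |BN| = 48.50 ✓.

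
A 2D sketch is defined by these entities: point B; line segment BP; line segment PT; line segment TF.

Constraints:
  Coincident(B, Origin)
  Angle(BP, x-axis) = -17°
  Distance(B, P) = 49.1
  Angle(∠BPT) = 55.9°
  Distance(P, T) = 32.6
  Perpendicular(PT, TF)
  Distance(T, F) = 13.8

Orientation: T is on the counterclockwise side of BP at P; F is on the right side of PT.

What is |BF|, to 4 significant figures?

54.69

∠BPT = 55.9°, so PT runs at -17.0° + (180° − 55.9°) = 107.1° from the x-axis; with |PT| = 32.6, T = P + 32.6·(cos 107.1°, sin 107.1°) = (37.37, 16.80). PT is perpendicular to TF; with |TF| = 13.8 on the right of PT, F = T + 13.8·(0.9558, 0.2940) = (50.56, 20.86). Then |BF| = |F − B| = 54.69.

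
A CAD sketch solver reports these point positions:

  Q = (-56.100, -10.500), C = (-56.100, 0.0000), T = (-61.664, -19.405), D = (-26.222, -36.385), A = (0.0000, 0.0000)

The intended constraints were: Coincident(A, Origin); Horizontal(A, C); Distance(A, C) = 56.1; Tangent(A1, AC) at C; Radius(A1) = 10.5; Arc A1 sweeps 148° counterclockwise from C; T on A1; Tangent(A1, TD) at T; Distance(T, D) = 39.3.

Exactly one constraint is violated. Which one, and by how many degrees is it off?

Tangent(A1, TD) at T — off by 6.40°.

A = (0.00, 0.00) ✓; A.y = 0.00, C.y = 0.00 ✓; |AC| = 56.10 ✓; ∠(QC, CA) = 90.00° ✓; |QC| = 10.50 ✓; bearing(Q→T) − bearing(Q→C) = 148.0° ✓; |QT| = 10.50 ✓; ∠(QT, TD) = 83.60° ✗; |TD| = 39.30 ✓.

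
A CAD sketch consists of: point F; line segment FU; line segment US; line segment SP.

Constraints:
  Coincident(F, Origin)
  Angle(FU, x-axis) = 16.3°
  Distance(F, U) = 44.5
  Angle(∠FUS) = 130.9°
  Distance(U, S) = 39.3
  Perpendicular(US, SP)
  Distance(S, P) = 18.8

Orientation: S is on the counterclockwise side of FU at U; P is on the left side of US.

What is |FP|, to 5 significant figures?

70.026

F is at the origin; FU runs at 16.3° with length 44.5, so U = 44.5·(cos 16.3°, sin 16.3°) = (42.711, 12.490). ∠FUS = 130.9°, so US runs at 16.3° + (180° − 130.9°) = 65.400° from the x-axis; with |US| = 39.3, S = U + 39.3·(cos 65.400°, sin 65.400°) = (59.071, 48.223). US is perpendicular to SP; with |SP| = 18.8 on the left of US, P = S + 18.8·(-0.90924, 0.41628) = (41.978, 56.049). Then |FP| = |P − F| = 70.026.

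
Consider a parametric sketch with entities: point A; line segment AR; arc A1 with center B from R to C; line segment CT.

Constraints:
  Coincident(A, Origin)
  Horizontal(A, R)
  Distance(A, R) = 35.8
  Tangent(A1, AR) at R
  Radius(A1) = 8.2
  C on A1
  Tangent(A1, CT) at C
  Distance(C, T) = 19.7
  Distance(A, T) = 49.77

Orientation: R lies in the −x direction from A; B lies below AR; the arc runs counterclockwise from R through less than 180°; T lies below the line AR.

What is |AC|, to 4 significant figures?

44.92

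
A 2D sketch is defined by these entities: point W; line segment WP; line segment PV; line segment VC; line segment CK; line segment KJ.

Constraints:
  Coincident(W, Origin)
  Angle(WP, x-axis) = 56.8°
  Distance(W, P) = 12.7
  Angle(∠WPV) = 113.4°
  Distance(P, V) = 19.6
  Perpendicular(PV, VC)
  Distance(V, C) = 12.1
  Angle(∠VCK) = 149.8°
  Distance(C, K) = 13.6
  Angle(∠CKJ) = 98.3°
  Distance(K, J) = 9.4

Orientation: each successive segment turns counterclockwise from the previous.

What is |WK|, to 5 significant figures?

21.581

W is at the origin; WP runs at 56.8° with length 12.7, so P = (6.9541, 10.627). ∠WPV = 113.4° gives PV at 123.40° from the x-axis; with |PV| = 19.6, V = (-3.8354, 26.990). PV is perpendicular to VC, so VC runs at -146.60°; with |VC| = 12.1, C = (-13.937, 20.329). ∠VCK = 149.8° gives CK at -116.40° from the x-axis; with |CK| = 13.6, K = (-19.984, 8.1474). Then |WK| = |K − W| = 21.581.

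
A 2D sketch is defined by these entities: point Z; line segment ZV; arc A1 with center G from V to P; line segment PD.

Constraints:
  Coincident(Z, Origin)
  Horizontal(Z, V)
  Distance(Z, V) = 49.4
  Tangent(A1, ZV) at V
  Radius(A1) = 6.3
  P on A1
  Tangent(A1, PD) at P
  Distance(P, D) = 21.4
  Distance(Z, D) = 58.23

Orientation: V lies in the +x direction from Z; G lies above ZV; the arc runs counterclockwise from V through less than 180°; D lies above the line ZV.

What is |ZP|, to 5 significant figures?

56.073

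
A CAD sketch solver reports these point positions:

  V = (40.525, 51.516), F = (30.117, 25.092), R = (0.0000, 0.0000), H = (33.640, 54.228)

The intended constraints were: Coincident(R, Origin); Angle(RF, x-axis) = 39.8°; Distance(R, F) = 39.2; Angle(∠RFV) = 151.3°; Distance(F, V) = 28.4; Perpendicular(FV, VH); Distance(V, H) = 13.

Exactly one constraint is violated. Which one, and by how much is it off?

Distance(V, H) = 13 — off by 5.60.

R = (0.00, 0.00) ✓; RF at 39.80° ✓; |RF| = 39.20 ✓; ∠RFV = 151.3° ✓; |FV| = 28.40 ✓; ∠(FV, VH) = 90.00° ✓; |VH| = 7.400 ✗.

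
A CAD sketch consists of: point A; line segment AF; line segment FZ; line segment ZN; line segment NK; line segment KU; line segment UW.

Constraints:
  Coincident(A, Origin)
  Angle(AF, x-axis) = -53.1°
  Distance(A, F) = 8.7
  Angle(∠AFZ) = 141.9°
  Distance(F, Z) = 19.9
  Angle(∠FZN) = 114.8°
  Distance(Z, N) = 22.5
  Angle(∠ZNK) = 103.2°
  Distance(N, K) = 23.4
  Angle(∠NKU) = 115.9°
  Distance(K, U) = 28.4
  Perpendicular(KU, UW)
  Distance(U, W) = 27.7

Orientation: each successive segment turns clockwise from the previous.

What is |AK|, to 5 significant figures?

34.394

A is at the origin; AF runs at -53.1° with length 8.7, so F = (5.2237, -6.9573). ∠AFZ = 141.9° gives FZ at -91.200° from the x-axis; with |FZ| = 19.9, Z = (4.8069, -26.853). ∠FZN = 114.8° gives ZN at -156.40° from the x-axis; with |ZN| = 22.5, N = (-15.811, -35.861). ∠ZNK = 103.2° gives NK at 126.80° from the x-axis; with |NK| = 23.4, K = (-29.828, -17.124). Then |AK| = |K − A| = 34.394.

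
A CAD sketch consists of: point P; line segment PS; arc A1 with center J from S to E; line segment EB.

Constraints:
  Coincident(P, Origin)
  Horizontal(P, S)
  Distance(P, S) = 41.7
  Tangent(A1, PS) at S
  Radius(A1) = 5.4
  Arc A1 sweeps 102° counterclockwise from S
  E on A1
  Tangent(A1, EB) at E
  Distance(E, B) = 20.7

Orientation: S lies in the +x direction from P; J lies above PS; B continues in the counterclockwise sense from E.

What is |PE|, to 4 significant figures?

47.43

Since A1 is tangent to PS there, JS ⟂ PS, so J = S + (0, 5.4) = (41.70, 5.400). On A1, S sits at bearing -90° from J; a 102° counterclockwise sweep puts E at bearing 12°, so E = J + 5.4·(cos 12°, sin 12°) = (46.98, 6.523). Then |PE| = |E − P| = 47.43.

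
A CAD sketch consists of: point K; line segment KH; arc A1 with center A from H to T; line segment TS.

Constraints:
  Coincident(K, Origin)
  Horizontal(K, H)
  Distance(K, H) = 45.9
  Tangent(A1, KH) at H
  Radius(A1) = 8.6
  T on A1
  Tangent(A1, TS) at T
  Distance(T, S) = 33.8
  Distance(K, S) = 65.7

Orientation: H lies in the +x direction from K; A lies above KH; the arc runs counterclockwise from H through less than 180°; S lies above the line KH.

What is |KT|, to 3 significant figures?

55.3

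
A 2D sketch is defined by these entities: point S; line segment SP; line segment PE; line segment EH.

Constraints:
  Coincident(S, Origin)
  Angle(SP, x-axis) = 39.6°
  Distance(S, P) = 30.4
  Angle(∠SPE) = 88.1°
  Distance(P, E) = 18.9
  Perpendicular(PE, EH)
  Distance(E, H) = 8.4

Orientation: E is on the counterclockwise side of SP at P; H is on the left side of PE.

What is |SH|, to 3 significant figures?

28.3

S is at the origin; SP runs at 39.6° with length 30.4, so P = 30.4·(cos 39.6°, sin 39.6°) = (23.4, 19.4). ∠SPE = 88.1°, so PE runs at 39.6° + (180° − 88.1°) = 132° from the x-axis; with |PE| = 18.9, E = P + 18.9·(cos 132°, sin 132°) = (10.9, 33.5). PE ⟂ EH; with |EH| = 8.4 on the left of PE, H = E + 8.4·(-0.749, -0.663) = (4.61, 28.0). Then |SH| = |H − S| = 28.3.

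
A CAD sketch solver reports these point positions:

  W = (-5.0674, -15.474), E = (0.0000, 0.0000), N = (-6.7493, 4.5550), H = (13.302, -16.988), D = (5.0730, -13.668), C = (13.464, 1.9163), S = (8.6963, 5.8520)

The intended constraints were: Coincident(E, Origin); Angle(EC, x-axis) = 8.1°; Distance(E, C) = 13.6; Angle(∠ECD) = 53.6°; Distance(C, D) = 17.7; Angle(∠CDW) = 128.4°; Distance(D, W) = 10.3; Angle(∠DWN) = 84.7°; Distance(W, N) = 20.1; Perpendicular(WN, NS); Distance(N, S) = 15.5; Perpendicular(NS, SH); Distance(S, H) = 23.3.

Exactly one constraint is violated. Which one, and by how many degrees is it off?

Perpendicular(NS, SH) — off by 6.60°.

E = (0.00, 0.00) ✓; EC at 8.100° ✓; |EC| = 13.60 ✓; ∠ECD = 53.60° ✓; |CD| = 17.70 ✓; ∠CDW = 128.4° ✓; |DW| = 10.30 ✓; ∠DWN = 84.70° ✓; |WN| = 20.10 ✓; ∠(WN, NS) = 90.00° ✓; |NS| = 15.50 ✓; ∠(NS, SH) = 83.40° ✗; |SH| = 23.30 ✓.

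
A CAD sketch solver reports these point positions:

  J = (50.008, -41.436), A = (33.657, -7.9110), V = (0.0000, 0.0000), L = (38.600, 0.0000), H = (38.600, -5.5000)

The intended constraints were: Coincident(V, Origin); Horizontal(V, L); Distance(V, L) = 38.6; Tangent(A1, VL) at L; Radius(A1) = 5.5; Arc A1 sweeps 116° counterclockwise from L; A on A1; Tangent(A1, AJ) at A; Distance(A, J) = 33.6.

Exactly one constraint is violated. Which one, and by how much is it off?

Distance(A, J) = 33.6 — off by 3.70.

V = (0.00, 0.00) ✓; V.y = 0.00, L.y = 0.00 ✓; |VL| = 38.60 ✓; ∠(HL, LV) = 90.00° ✓; |HL| = 5.500 ✓; bearing(H→A) − bearing(H→L) = 116.0° ✓; |HA| = 5.500 ✓; ∠(HA, AJ) = 90.00° ✓; |AJ| = 37.30 ✗.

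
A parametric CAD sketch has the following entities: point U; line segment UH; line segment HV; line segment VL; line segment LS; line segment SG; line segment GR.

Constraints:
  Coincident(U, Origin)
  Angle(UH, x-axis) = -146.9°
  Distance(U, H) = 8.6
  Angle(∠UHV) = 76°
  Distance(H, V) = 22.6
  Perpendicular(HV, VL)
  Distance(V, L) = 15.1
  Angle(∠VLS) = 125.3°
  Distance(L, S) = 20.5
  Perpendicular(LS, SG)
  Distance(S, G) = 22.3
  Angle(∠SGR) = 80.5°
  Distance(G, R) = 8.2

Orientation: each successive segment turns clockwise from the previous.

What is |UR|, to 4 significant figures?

3.602

U is at the origin; UH runs at -146.9° with length 8.6, so H = (-7.204, -4.696). ∠UHV = 76.0° gives HV at 109.1° from the x-axis; with |HV| = 22.6, V = (-14.60, 16.66). The perpendicularity gives VL at right angles to HV, so VL runs at 19.10°; with |VL| = 15.1, L = (-0.3308, 21.60). ∠VLS = 125.3° gives LS at -35.60° from the x-axis; with |LS| = 20.5, S = (16.34, 9.667). LS is perpendicular to SG, so SG runs at -125.6°; with |SG| = 22.3, G = (3.356, -8.465). ∠SGR = 80.5° gives GR at 134.9° from the x-axis; with |GR| = 8.2, R = (-2.432, -2.657). Then |UR| = |R − U| = 3.602.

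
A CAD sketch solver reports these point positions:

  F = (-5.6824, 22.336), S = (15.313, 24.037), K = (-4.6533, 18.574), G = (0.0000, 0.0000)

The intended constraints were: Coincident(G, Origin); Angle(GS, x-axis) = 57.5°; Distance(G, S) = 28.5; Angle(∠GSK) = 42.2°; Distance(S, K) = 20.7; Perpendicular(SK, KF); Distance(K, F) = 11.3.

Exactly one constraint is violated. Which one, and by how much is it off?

Distance(K, F) = 11.3 — off by 7.40.

G = (0.00, 0.00) ✓; GS at 57.50° ✓; |GS| = 28.50 ✓; ∠GSK = 42.20° ✓; |SK| = 20.70 ✓; ∠(SK, KF) = 90.00° ✓; |KF| = 3.900 ✗.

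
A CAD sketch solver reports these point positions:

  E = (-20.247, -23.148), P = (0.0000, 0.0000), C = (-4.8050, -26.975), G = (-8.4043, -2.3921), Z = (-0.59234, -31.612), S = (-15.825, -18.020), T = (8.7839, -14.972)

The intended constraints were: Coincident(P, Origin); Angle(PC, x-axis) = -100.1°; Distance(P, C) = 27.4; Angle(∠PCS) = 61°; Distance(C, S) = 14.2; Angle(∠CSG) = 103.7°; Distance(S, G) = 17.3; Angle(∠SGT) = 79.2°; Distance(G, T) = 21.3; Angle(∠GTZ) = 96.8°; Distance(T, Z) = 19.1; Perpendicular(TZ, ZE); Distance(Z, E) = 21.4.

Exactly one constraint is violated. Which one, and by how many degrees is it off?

Perpendicular(TZ, ZE) — off by 6.10°.

P = (0.00, 0.00) ✓; PC at -100.1° ✓; |PC| = 27.40 ✓; ∠PCS = 61.00° ✓; |CS| = 14.20 ✓; ∠CSG = 103.7° ✓; |SG| = 17.30 ✓; ∠SGT = 79.20° ✓; |GT| = 21.30 ✓; ∠GTZ = 96.80° ✓; |TZ| = 19.10 ✓; ∠(TZ, ZE) = 83.90° ✗; |ZE| = 21.40 ✓.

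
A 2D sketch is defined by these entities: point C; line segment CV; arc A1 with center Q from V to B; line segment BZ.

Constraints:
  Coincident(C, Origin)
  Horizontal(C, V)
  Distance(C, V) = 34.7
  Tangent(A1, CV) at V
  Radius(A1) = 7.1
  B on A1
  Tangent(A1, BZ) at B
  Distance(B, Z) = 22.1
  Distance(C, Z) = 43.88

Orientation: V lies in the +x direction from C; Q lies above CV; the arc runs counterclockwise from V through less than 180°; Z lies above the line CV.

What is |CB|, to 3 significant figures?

42.4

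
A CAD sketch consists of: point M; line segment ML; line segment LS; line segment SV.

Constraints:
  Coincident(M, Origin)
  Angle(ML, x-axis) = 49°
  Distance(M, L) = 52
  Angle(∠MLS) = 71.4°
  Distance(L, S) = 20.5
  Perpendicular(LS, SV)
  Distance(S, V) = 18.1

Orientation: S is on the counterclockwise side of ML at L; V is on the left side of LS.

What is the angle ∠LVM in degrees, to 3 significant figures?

124°

M is at the origin; ML runs at 49.0° with length 52.0, so L = 52.0·(cos 49.0°, sin 49.0°) = (34.1, 39.2). ∠MLS = 71.4°, so LS runs at 49.0° + (180° − 71.4°) = 158° from the x-axis; with |LS| = 20.5, S = L + 20.5·(cos 158°, sin 158°) = (15.2, 47.1). LS ⟂ SV; with |SV| = 18.1 on the left of LS, V = S + 18.1·(-0.381, -0.925) = (8.26, 30.3). Then cos ∠LVM = VL·VM / (|VL||VM|), giving 124°.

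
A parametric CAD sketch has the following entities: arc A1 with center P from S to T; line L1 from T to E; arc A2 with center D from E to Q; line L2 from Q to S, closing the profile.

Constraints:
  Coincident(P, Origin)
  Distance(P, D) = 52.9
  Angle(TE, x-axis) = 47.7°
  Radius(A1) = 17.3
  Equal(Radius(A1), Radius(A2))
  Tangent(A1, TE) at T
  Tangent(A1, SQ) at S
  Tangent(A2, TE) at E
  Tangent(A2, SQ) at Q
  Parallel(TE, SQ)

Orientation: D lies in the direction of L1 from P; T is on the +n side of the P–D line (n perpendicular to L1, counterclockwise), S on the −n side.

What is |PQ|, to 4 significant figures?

55.66

The slot axis is L1's direction at 47.7°, so u = (cos 47.7°, sin 47.7°) = (0.6730, 0.7396) and n = (−sin 47.7°, cos 47.7°) = (-0.7396, 0.6730). P is at the origin and D lies 52.9 along u from P, so D = 52.9·u = (35.60, 39.13). Tangency of A1 to both parallel lines with radius 17.3 puts T and S at P ± 17.3·n: T = (-12.80, 11.64), S = (12.80, -11.64). Equal radii place E and Q the same way about D: E = D + 17.3·n = (22.81, 50.77), Q = D − 17.3·n = (48.40, 27.48). Then |PQ| = |Q − P| = 55.66.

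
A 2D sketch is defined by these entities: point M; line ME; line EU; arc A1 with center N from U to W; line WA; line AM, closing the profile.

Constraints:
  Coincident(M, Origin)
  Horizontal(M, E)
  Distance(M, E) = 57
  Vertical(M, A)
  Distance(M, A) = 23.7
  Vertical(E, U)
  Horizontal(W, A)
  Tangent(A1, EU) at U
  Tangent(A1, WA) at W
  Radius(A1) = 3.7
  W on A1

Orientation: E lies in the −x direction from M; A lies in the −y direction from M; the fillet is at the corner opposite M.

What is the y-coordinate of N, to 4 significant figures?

-20.00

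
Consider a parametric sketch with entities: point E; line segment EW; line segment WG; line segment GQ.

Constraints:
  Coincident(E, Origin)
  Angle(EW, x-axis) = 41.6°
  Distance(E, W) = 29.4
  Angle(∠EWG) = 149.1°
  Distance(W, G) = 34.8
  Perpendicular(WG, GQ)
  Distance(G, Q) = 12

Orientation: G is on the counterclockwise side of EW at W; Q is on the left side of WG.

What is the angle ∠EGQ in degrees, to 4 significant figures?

75.88°

E is at the origin; EW runs at 41.6° with length 29.4, so W = 29.4·(cos 41.6°, sin 41.6°) = (21.99, 19.52). ∠EWG = 149.1°, so WG runs at 41.6° + (180° − 149.1°) = 72.50° from the x-axis; with |WG| = 34.8, G = W + 34.8·(cos 72.50°, sin 72.50°) = (32.45, 52.71). The perpendicularity gives GQ at right angles to WG; with |GQ| = 12.0 on the left of WG, Q = G + 12.0·(-0.9537, 0.3007) = (21.01, 56.32). Then cos ∠EGQ = GE·GQ / (|GE||GQ|), giving 75.88°.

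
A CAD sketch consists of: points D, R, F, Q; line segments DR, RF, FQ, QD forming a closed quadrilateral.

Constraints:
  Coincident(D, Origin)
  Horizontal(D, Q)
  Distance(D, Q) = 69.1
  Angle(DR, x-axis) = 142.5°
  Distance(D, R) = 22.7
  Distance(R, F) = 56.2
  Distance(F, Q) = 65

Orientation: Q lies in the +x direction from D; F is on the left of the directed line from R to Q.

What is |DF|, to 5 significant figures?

55.234

Checks: |RF| = 56.20 ✓; |FQ| = 65.00 ✓.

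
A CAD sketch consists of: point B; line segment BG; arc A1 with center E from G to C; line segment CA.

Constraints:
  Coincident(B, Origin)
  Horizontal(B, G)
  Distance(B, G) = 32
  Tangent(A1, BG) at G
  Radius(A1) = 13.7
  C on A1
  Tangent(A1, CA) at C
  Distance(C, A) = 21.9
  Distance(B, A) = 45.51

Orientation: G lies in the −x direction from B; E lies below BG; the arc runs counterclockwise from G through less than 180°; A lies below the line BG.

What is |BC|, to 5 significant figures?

47.512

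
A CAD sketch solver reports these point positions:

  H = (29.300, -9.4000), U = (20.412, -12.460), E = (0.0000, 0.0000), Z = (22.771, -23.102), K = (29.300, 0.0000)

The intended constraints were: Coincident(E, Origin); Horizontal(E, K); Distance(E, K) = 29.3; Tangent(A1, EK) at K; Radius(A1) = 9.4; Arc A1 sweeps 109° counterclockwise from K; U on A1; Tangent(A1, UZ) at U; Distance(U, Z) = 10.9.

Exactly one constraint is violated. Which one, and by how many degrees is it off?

Tangent(A1, UZ) at U — off by 6.50°.

E = (0.00, 0.00) ✓; E.y = 0.00, K.y = 0.00 ✓; |EK| = 29.30 ✓; ∠(HK, KE) = 90.00° ✓; |HK| = 9.400 ✓; bearing(H→U) − bearing(H→K) = 109.0° ✓; |HU| = 9.400 ✓; ∠(HU, UZ) = 96.50° ✗; |UZ| = 10.90 ✓.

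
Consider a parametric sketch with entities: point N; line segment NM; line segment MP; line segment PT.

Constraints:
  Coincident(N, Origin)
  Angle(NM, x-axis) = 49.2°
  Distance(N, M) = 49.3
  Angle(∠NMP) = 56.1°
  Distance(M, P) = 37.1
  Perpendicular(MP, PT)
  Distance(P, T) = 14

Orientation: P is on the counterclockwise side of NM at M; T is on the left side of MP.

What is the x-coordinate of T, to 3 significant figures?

-6.30

∠NMP = 56.1°, so MP runs at 49.2° + (180° − 56.1°) = 173° from the x-axis; with |MP| = 37.1, P = M + 37.1·(cos 173°, sin 173°) = (-4.62, 41.8). MP ⟂ PT; with |PT| = 14.0 on the left of MP, T = P + 14.0·(-0.120, -0.993) = (-6.30, 27.9). So T.x = -6.30.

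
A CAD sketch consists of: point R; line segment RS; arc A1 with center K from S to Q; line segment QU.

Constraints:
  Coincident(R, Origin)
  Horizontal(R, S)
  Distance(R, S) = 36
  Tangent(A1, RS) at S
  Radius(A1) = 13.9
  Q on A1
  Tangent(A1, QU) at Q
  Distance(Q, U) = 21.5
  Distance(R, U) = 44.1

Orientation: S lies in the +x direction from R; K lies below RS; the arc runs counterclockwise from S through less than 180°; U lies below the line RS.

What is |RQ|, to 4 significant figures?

26.97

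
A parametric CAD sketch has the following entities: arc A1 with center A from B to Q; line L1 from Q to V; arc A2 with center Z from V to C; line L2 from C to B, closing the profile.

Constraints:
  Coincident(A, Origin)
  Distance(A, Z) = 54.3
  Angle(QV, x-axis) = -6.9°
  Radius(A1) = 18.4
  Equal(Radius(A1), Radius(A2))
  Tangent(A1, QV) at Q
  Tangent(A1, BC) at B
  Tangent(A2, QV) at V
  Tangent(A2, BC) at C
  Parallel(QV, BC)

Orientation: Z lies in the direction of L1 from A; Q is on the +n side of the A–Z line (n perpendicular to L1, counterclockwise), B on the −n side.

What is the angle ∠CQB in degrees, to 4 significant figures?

55.87°

The slot axis is L1's direction at -6.9°, so u = (cos -6.9°, sin -6.9°) = (0.9928, -0.1201) and n = (−sin -6.9°, cos -6.9°) = (0.1201, 0.9928). A is at the origin and Z lies 54.3 along u from A, so Z = 54.3·u = (53.91, -6.523). Tangency of A1 to both parallel lines with radius 18.4 puts Q and B at A ± 18.4·n: Q = (2.211, 18.27), B = (-2.211, -18.27). Equal radii place V and C the same way about Z: V = Z + 18.4·n = (56.12, 11.74), C = Z − 18.4·n = (51.70, -24.79). Then cos ∠CQB = QC·QB / (|QC||QB|), giving 55.87°.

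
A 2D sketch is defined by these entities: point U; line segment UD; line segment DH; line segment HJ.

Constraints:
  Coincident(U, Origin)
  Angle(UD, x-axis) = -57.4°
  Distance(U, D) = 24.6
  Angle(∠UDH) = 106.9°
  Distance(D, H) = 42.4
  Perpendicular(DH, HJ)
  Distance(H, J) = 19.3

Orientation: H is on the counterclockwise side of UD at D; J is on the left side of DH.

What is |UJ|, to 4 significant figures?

49.73

U is at the origin; UD runs at -57.4° with length 24.6, so D = 24.6·(cos -57.4°, sin -57.4°) = (13.25, -20.72). ∠UDH = 106.9°, so DH runs at -57.4° + (180° − 106.9°) = 15.70° from the x-axis; with |DH| = 42.4, H = D + 42.4·(cos 15.70°, sin 15.70°) = (54.07, -9.251). The perpendicularity gives HJ at right angles to DH; with |HJ| = 19.3 on the left of DH, J = H + 19.3·(-0.2706, 0.9627) = (48.85, 9.329). Then |UJ| = |J − U| = 49.73.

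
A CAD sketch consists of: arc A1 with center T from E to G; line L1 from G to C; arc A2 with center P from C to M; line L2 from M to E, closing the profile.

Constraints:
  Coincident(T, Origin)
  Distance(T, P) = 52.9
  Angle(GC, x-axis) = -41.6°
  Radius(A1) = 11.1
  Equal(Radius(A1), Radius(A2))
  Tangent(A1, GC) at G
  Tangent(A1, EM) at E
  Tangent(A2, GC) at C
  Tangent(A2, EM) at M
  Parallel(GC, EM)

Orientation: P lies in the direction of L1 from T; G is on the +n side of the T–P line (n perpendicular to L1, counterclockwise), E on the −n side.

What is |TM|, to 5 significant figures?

54.052

The slot axis is L1's direction at -41.6°, so u = (cos -41.6°, sin -41.6°) = (0.74780, -0.66393) and n = (−sin -41.6°, cos -41.6°) = (0.66393, 0.74780). T is at the origin and P lies 52.9 along u from T, so P = 52.9·u = (39.559, -35.122). Tangency of A1 to both parallel lines with radius 11.1 puts G and E at T ± 11.1·n: G = (7.3696, 8.3006), E = (-7.3696, -8.3006). Equal radii place C and M the same way about P: C = P + 11.1·n = (46.928, -26.821), M = P − 11.1·n = (32.189, -43.422). Then |TM| = |M − T| = 54.052.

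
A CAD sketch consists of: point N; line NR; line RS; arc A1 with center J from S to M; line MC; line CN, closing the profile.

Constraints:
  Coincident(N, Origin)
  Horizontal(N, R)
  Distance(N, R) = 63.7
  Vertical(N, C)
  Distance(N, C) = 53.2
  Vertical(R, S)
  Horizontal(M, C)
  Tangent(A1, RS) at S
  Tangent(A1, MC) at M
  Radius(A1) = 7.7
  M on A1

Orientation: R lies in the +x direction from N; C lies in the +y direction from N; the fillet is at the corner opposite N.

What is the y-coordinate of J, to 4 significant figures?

45.50

N is at the origin; NR is horizontal with |NR| = 63.7 and R on the +x side, so R = (63.70, 0.000). NC is vertical with |NC| = 53.2 and C on the +y side, so C = (0.000, 53.20). The virtual corner opposite N is at (63.70, 53.20). The tangent condition forces JS to be normal to RS and A1 meets MC tangentially, so JM is at right angles to MC, with radius 7.7, so the center J sits 7.7 in from both sides at J = (56.00, 45.50). So J.y = 45.50.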